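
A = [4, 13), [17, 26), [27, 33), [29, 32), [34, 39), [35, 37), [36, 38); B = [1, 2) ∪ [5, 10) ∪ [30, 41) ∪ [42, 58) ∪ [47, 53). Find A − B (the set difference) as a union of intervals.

[4, 5) ∪ [10, 13) ∪ [17, 26) ∪ [27, 30)

Merge the first list: [4, 13), [17, 26), [27, 33), [34, 39).
Merge the second list: [1, 2), [5, 10), [30, 41), [42, 58).
[4, 13) with B removed leaves [4, 5), [10, 13).
[17, 26) is untouched.
[27, 33) with B removed leaves [27, 30).
[34, 39) lies entirely inside B → drops out.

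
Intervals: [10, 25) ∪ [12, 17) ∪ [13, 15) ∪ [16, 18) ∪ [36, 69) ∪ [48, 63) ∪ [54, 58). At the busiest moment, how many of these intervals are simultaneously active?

3

At 13, 3 of the intervals are simultaneously active.
No point has more.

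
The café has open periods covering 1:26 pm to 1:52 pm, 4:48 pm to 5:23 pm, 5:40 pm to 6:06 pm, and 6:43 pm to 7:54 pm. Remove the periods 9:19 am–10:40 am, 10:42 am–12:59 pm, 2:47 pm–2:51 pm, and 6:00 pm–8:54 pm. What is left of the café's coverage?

1:26 pm–1:52 pm is untouched.
4:48 pm–5:23 pm is untouched.
5:40 pm–6:06 pm with B removed leaves 5:40 pm–6:00 pm.
6:43 pm–7:54 pm lies entirely inside B → drops out.

1:26 pm–1:52 pm, 4:48 pm–5:23 pm, 5:40 pm–6:00 pm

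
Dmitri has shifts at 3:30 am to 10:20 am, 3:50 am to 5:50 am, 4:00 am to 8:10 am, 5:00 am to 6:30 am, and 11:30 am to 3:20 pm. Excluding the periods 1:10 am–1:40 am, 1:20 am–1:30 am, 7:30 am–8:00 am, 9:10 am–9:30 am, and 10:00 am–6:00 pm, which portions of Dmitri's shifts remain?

3:30 am–7:30 am, 8:00 am–9:10 am, 9:30 am–10:00 am

A, merged: 3:30 am–10:20 am, 11:30 am–3:20 pm.
B, merged: 1:10 am–1:40 am, 7:30 am–8:00 am, 9:10 am–9:30 am, 10:00 am–6:00 pm.
3:30 am–10:20 am \ B = 3:30 am–7:30 am, 8:00 am–9:10 am, 9:30 am–10:00 am.
11:30 am–3:20 pm: entirely removed.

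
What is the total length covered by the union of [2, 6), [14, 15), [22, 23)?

6

Merged: [2, 6), [14, 15), [22, 23).
Lengths: 4 + 1 + 1 = 6.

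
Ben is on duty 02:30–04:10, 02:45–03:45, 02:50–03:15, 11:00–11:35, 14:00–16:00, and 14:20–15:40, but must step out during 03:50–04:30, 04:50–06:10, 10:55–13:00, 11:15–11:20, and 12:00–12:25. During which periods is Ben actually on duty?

02:30–03:50, 14:00–16:00

A, merged: 02:30–04:10, 11:00–11:35, 14:00–16:00.
B, merged: 03:50–04:30, 04:50–06:10, 10:55–13:00.
02:30–04:10 \ B = 02:30–03:50.
11:00–11:35: entirely removed.
14:00–16:00: nothing removed.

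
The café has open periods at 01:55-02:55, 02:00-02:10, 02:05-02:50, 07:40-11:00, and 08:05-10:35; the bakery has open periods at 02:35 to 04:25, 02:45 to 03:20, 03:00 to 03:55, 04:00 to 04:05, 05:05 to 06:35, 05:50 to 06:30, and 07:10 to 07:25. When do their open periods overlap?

A, merged: 01:55–02:55, 07:40–11:00.
B, merged: 02:35–04:25, 05:05–06:35, 07:10–07:25.
01:55–02:55 ∩ B → 02:35–02:55.
07:40–11:00 meets no B interval.

02:35–02:55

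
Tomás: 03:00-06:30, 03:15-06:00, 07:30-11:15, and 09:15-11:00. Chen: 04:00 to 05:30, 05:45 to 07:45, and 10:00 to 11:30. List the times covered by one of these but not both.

03:00–04:00, 05:30–05:45, 06:30–07:30, 07:45–10:00, 11:15–11:30

Merge the first list: 03:00–06:30, 07:30–11:15.
A \ B = 03:00–04:00, 05:30–05:45, 07:45–10:00.
B \ A = 06:30–07:30, 11:15–11:30.
Union of the two gives the symmetric difference.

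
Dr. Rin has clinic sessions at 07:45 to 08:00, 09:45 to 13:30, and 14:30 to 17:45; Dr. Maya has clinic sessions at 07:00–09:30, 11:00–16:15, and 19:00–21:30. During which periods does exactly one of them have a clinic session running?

Only in the first: 09:45-11:00, 16:15-17:45.
Only in the second: 07:00-07:45, 08:00-09:30, 13:30-14:30, 19:00-21:30.
Together these are the periods covered by exactly one.

07:00-07:45, 08:00-09:30, 09:45-11:00, 13:30-14:30, 16:15-17:45, 19:00-21:30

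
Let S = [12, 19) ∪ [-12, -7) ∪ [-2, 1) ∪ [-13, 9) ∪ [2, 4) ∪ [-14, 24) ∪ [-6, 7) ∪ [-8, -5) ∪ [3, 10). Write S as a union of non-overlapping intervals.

Sort by start: [-14, 24), [-13, 9), [-12, -7), [-8, -5), [-6, 7), [-2, 1), [2, 4), [3, 10), [12, 19).
[-13, 9) overlaps/touches [-14, 24) → extend to [-14, 24).
[-12, -7) overlaps/touches [-14, 24) → extend to [-14, 24).
[-8, -5) overlaps/touches [-14, 24) → extend to [-14, 24).
[-6, 7) overlaps/touches [-14, 24) → extend to [-14, 24).
[-2, 1) overlaps/touches [-14, 24) → extend to [-14, 24).
[2, 4) overlaps/touches [-14, 24) → extend to [-14, 24).
[3, 10) overlaps/touches [-14, 24) → extend to [-14, 24).
[12, 19) overlaps/touches [-14, 24) → extend to [-14, 24).

[-14, 24)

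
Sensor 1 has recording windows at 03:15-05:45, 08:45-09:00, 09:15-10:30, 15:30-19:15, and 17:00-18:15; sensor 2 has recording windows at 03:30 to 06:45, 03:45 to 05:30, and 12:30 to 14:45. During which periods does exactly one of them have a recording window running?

First set merges to 03:15–05:45, 08:45–09:00, 09:15–10:30, 15:30–19:15.
Second set merges to 03:30–06:45, 12:30–14:45.
A but not B: 03:15–03:30, 08:45–09:00, 09:15–10:30, 15:30–19:15.
B but not A: 05:45–06:45, 12:30–14:45.
Combining gives A △ B.

03:15–03:30, 05:45–06:45, 08:45–09:00, 09:15–10:30, 12:30–14:45, 15:30–19:15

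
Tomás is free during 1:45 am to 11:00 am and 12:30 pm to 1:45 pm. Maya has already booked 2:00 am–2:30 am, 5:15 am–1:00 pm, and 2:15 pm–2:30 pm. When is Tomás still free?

1:45 am–2:00 am, 2:30 am–5:15 am, 1:00 pm–1:45 pm

1:45 am–11:00 am with B removed leaves 1:45 am–2:00 am, 2:30 am–5:15 am.
12:30 pm–1:45 pm with B removed leaves 1:00 pm–1:45 pm.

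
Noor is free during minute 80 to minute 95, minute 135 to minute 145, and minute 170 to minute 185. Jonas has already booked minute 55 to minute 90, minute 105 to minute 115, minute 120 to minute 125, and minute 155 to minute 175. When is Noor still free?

minute 80 to minute 95 \ B = minute 90 to minute 95.
minute 135 to minute 145: nothing removed.
minute 170 to minute 185 \ B = minute 175 to minute 185.

minute 90 to minute 95, minute 135 to minute 145, minute 175 to minute 185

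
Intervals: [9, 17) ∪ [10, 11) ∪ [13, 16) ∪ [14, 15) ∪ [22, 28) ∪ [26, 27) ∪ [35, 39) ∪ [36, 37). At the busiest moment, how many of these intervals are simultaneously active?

3

At 14, 3 of the intervals are simultaneously active.
No point has more.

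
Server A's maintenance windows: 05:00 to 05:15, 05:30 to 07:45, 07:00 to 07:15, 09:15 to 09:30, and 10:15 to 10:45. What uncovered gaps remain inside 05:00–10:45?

After merging, the occupied span is 05:00–05:15, 05:30–07:45, 09:15–09:30, 10:15–10:45.
Uncovered inside 05:00–10:45: 05:15–05:30, 07:45–09:15, 09:30–10:15.

05:15–05:30, 07:45–09:15, 09:30–10:15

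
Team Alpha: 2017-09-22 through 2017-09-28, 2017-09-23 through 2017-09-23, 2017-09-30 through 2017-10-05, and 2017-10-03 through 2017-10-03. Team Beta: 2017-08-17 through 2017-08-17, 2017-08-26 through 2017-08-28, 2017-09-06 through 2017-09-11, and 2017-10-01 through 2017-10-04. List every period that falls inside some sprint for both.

2017-10-01 through 2017-10-04

A, merged: 2017-09-22 through 2017-09-28, 2017-09-30 through 2017-10-05.
2017-09-22 through 2017-09-28 falls entirely outside B.
2017-09-30 through 2017-10-05 overlaps B on 2017-10-01 through 2017-10-04.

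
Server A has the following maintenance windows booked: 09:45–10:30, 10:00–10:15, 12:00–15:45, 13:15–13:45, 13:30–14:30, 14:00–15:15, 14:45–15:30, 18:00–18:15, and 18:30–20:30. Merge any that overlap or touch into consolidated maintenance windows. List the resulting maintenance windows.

10:00-10:15 overlaps/touches 09:45-10:30 → extend to 09:45-10:30.
12:00-15:45 is disjoint → start new block.
13:15-13:45 overlaps/touches 12:00-15:45 → extend to 12:00-15:45.
13:30-14:30 overlaps/touches 12:00-15:45 → extend to 12:00-15:45.
14:00-15:15 overlaps/touches 12:00-15:45 → extend to 12:00-15:45.
14:45-15:30 overlaps/touches 12:00-15:45 → extend to 12:00-15:45.
18:00-18:15 is disjoint → start new block.
18:30-20:30 is disjoint → start new block.

09:45-10:30, 12:00-15:45, 18:00-18:15, 18:30-20:30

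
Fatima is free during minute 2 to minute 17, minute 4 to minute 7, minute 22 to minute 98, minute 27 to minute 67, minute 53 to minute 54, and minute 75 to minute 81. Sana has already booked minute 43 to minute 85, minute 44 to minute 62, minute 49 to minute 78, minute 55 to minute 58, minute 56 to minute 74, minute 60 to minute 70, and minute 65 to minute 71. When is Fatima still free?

A, merged: minute 2 to minute 17, minute 22 to minute 98.
B, merged: minute 43 to minute 85.
minute 2 to minute 17: nothing removed.
minute 22 to minute 98 \ B = minute 22 to minute 43, minute 85 to minute 98.

minute 2 to minute 17, minute 22 to minute 43, minute 85 to minute 98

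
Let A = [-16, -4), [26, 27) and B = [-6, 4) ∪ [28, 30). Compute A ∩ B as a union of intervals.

[-6, -4)

[-16, -4) overlaps B on [-6, -4).
[26, 27) falls entirely outside B.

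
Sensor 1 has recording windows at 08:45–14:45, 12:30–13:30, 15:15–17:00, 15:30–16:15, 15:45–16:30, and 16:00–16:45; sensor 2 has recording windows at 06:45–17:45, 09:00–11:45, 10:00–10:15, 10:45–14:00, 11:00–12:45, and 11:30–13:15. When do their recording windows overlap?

A, merged: 08:45–14:45, 15:15–17:00.
B, merged: 06:45–17:45.
08:45–14:45 overlaps B on 08:45–14:45.
15:15–17:00 overlaps B on 15:15–17:00.

08:45–14:45, 15:15–17:00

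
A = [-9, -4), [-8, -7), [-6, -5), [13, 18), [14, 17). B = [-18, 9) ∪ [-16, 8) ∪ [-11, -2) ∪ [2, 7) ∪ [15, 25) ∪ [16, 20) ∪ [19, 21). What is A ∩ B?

First set merges to [-9, -4), [13, 18).
Second set merges to [-18, 9), [15, 25).
[-9, -4) meets the second set on [-9, -4).
[13, 18) meets the second set on [15, 18).

[-9, -4) ∪ [15, 18)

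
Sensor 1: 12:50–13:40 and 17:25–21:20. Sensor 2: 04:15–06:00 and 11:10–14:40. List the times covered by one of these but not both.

04:15–06:00, 11:10–12:50, 13:40–14:40, 17:25–21:20

Only in the first: 17:25–21:20.
Only in the second: 04:15–06:00, 11:10–12:50, 13:40–14:40.
Together these are the periods covered by exactly one.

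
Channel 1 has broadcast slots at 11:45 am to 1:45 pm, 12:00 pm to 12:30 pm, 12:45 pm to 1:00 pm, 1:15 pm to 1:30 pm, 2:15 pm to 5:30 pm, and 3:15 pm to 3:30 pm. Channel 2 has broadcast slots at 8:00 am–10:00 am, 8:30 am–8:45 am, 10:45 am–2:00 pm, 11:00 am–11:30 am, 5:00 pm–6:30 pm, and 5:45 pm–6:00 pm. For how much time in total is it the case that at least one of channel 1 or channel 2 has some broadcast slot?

First set merges to 11:45 am–1:45 pm, 2:15 pm–5:30 pm.
Second set merges to 8:00 am–10:00 am, 10:45 am–2:00 pm, 5:00 pm–6:30 pm.
A ∪ B = 8:00 am–10:00 am, 10:45 am–2:00 pm, 2:15 pm–6:30 pm.
Total: 2 h + 3 h 15 min + 4 h 15 min = 9 h 30 min.

9 h 30 min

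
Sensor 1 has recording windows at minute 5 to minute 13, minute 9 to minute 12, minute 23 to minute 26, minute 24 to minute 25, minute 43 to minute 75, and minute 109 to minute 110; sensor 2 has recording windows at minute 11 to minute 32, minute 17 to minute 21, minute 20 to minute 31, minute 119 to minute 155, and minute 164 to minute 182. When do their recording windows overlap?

Merge the first list: minute 5 to minute 13, minute 23 to minute 26, minute 43 to minute 75, minute 109 to minute 110.
Merge the second list: minute 11 to minute 32, minute 119 to minute 155, minute 164 to minute 182.
minute 5 to minute 13 meets the second set on minute 11 to minute 13.
minute 23 to minute 26 meets the second set on minute 23 to minute 26.
minute 43 to minute 75: no overlap with the second set.
minute 109 to minute 110: no overlap with the second set.

minute 11 to minute 13, minute 23 to minute 26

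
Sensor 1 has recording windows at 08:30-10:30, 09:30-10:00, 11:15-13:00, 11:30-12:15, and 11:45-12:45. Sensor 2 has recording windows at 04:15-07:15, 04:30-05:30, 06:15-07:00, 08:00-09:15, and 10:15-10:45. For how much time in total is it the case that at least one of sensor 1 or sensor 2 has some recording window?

First set merges to 08:30-10:30, 11:15-13:00.
Second set merges to 04:15-07:15, 08:00-09:15, 10:15-10:45.
A ∪ B = 04:15-07:15, 08:00-10:45, 11:15-13:00.
Total: 3 h + 2 h 45 min + 1 h 45 min = 7 h 30 min.

7 h 30 min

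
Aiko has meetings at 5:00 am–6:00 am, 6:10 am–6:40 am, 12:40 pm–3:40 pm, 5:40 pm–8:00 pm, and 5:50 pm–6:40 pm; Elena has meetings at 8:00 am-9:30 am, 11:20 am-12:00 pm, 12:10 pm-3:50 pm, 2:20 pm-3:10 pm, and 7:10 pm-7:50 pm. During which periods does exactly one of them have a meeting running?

5:00 am–6:00 am, 6:10 am–6:40 am, 8:00 am–9:30 am, 11:20 am–12:00 pm, 12:10 pm–12:40 pm, 3:40 pm–3:50 pm, 5:40 pm–7:10 pm, 7:50 pm–8:00 pm

Merge the first list: 5:00 am–6:00 am, 6:10 am–6:40 am, 12:40 pm–3:40 pm, 5:40 pm–8:00 pm.
Merge the second list: 8:00 am–9:30 am, 11:20 am–12:00 pm, 12:10 pm–3:50 pm, 7:10 pm–7:50 pm.
Only in the first: 5:00 am–6:00 am, 6:10 am–6:40 am, 5:40 pm–7:10 pm, 7:50 pm–8:00 pm.
Only in the second: 8:00 am–9:30 am, 11:20 am–12:00 pm, 12:10 pm–12:40 pm, 3:40 pm–3:50 pm.
Together these are the periods covered by exactly one.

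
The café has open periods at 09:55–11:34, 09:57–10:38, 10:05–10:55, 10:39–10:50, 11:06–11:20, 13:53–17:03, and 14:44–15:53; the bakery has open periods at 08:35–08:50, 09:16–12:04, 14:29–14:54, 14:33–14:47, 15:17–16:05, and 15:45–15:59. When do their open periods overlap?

09:55–11:34, 14:29–14:54, 15:17–16:05

Merge the first list: 09:55–11:34, 13:53–17:03.
Merge the second list: 08:35–08:50, 09:16–12:04, 14:29–14:54, 15:17–16:05.
09:55–11:34 overlaps B on 09:55–11:34.
13:53–17:03 overlaps B on 14:29–14:54, 15:17–16:05.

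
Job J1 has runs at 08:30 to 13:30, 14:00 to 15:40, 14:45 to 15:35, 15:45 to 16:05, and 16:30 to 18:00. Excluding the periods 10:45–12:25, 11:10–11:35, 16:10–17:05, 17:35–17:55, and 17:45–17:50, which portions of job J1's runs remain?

08:30–10:45, 12:25–13:30, 14:00–15:40, 15:45–16:05, 17:05–17:35, 17:55–18:00

First set merges to 08:30–13:30, 14:00–15:40, 15:45–16:05, 16:30–18:00.
Second set merges to 10:45–12:25, 16:10–17:05, 17:35–17:55.
08:30–13:30 \ B = 08:30–10:45, 12:25–13:30.
14:00–15:40: nothing removed.
15:45–16:05: nothing removed.
16:30–18:00 \ B = 17:05–17:35, 17:55–18:00.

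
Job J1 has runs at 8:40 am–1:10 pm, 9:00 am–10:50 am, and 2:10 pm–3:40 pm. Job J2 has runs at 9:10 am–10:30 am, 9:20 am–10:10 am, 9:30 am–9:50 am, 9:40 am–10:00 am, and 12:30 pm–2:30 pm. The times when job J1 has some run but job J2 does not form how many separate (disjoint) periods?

3

Merge the first list: 8:40 am-1:10 pm, 2:10 pm-3:40 pm.
Merge the second list: 9:10 am-10:30 am, 12:30 pm-2:30 pm.
A \ B = 8:40 am-9:10 am, 10:30 am-12:30 pm, 2:30 pm-3:40 pm.
That is 3 disjoint pieces.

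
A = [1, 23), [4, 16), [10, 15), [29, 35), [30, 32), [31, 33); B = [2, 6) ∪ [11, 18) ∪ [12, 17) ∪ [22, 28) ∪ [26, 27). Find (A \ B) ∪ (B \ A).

A, merged: [1, 23), [29, 35).
B, merged: [2, 6), [11, 18), [22, 28).
A but not B: [1, 2), [6, 11), [18, 22), [29, 35).
B but not A: [23, 28).
Combining gives A △ B.

[1, 2) ∪ [6, 11) ∪ [18, 22) ∪ [23, 28) ∪ [29, 35)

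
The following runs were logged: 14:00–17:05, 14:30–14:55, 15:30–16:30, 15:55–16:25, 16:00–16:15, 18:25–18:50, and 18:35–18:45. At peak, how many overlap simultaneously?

At 16:00, 4 of the intervals are simultaneously active.
No point has more.

4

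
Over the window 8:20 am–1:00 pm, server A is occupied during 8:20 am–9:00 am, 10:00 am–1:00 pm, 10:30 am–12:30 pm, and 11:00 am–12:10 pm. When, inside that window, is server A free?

The merged coverage is 8:20 am–9:00 am, 10:00 am–1:00 pm.
Complement within 8:20 am–1:00 pm: 9:00 am–10:00 am.

9:00 am–10:00 am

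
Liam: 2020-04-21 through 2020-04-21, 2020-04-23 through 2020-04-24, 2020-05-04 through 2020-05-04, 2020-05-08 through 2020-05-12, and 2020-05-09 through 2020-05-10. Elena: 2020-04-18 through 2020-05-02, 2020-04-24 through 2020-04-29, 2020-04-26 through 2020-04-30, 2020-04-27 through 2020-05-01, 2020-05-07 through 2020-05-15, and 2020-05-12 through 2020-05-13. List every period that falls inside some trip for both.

Merge the first list: 2020-04-21 through 2020-04-21, 2020-04-23 through 2020-04-24, 2020-05-04 through 2020-05-04, 2020-05-08 through 2020-05-12.
Merge the second list: 2020-04-18 through 2020-05-02, 2020-05-07 through 2020-05-15.
2020-04-21 through 2020-04-21 meets the second set on 2020-04-21 through 2020-04-21.
2020-04-23 through 2020-04-24 meets the second set on 2020-04-23 through 2020-04-24.
2020-05-04 through 2020-05-04: no overlap with the second set.
2020-05-08 through 2020-05-12 meets the second set on 2020-05-08 through 2020-05-12.

2020-04-21 through 2020-04-21, 2020-04-23 through 2020-04-24, 2020-05-08 through 2020-05-12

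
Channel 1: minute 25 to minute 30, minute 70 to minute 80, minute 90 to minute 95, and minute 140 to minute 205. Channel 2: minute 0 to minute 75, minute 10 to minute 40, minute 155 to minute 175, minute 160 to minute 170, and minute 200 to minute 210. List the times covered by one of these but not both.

Merge the second list: minute 0 to minute 75, minute 155 to minute 175, minute 200 to minute 210.
A but not B: minute 75 to minute 80, minute 90 to minute 95, minute 140 to minute 155, minute 175 to minute 200.
B but not A: minute 0 to minute 25, minute 30 to minute 70, minute 205 to minute 210.
Combining gives A △ B.

minute 0 to minute 25, minute 30 to minute 70, minute 75 to minute 80, minute 90 to minute 95, minute 140 to minute 155, minute 175 to minute 200, minute 205 to minute 210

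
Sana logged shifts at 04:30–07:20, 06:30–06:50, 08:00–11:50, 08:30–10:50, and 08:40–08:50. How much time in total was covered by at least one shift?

6 h 40 min

Merged: 04:30-07:20, 08:00-11:50.
Lengths: 2 h 50 min + 3 h 50 min = 6 h 40 min.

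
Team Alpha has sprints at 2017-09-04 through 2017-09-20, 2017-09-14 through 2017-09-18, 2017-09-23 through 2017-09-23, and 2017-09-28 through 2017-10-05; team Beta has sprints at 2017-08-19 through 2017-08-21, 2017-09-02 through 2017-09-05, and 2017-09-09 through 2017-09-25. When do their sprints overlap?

First set merges to 2017-09-04 through 2017-09-20, 2017-09-23 through 2017-09-23, 2017-09-28 through 2017-10-05.
2017-09-04 through 2017-09-20 meets the second set on 2017-09-04 through 2017-09-05, 2017-09-09 through 2017-09-20.
2017-09-23 through 2017-09-23 meets the second set on 2017-09-23 through 2017-09-23.
2017-09-28 through 2017-10-05: no overlap with the second set.

2017-09-04 through 2017-09-05, 2017-09-09 through 2017-09-20, 2017-09-23 through 2017-09-23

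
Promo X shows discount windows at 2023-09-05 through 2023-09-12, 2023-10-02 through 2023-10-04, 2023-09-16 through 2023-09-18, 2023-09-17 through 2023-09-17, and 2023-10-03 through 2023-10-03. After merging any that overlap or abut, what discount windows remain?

2023-09-05 through 2023-09-12, 2023-09-16 through 2023-09-18, 2023-10-02 through 2023-10-04

Sort by start: 2023-09-05 through 2023-09-12, 2023-09-16 through 2023-09-18, 2023-09-17 through 2023-09-17, 2023-10-02 through 2023-10-04, 2023-10-03 through 2023-10-03.
2023-09-16 through 2023-09-18 is disjoint → start new block.
2023-09-17 through 2023-09-17 overlaps/touches 2023-09-16 through 2023-09-18 → extend to 2023-09-16 through 2023-09-18.
2023-10-02 through 2023-10-04 is disjoint → start new block.
2023-10-03 through 2023-10-03 overlaps/touches 2023-10-02 through 2023-10-04 → extend to 2023-10-02 through 2023-10-04.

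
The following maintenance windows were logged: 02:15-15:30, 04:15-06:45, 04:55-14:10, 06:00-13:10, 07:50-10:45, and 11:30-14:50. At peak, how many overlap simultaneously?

Walk the sorted start/end points keeping a running depth.
The depth first hits 4 at 06:00.

4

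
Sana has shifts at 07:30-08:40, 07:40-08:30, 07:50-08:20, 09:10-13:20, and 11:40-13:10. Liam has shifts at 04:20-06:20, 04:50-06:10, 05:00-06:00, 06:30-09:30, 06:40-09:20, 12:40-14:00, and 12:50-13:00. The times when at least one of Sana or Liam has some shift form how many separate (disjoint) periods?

Merge the first list: 07:30–08:40, 09:10–13:20.
Merge the second list: 04:20–06:20, 06:30–09:30, 12:40–14:00.
A ∪ B = 04:20–06:20, 06:30–14:00.
That is 2 disjoint pieces.

2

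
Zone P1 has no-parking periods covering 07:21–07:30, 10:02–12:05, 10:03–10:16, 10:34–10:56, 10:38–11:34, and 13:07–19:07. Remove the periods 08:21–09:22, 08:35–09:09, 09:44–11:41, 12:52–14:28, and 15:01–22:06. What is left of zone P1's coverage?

07:21-07:30, 11:41-12:05, 14:28-15:01

Merge the first list: 07:21-07:30, 10:02-12:05, 13:07-19:07.
Merge the second list: 08:21-09:22, 09:44-11:41, 12:52-14:28, 15:01-22:06.
07:21-07:30: nothing removed.
10:02-12:05 \ B = 11:41-12:05.
13:07-19:07 \ B = 14:28-15:01.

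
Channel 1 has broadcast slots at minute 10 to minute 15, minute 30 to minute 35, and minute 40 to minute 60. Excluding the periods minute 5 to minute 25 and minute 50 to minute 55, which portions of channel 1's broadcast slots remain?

minute 10 to minute 15: entirely removed.
minute 30 to minute 35: nothing removed.
minute 40 to minute 60 \ B = minute 40 to minute 50, minute 55 to minute 60.

minute 30 to minute 35, minute 40 to minute 50, minute 55 to minute 60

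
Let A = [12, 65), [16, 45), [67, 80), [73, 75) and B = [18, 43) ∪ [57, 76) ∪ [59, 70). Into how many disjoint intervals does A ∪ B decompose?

1

First set merges to [12, 65), [67, 80).
Second set merges to [18, 43), [57, 76).
A ∪ B = [12, 80).
That is 1 disjoint piece.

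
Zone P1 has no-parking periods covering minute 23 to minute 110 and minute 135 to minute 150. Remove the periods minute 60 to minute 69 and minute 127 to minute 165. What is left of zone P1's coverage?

minute 23 to minute 60, minute 69 to minute 110

minute 23 to minute 110 \ B = minute 23 to minute 60, minute 69 to minute 110.
minute 135 to minute 150: entirely removed.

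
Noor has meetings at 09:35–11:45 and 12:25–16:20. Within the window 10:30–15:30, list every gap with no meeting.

The merged coverage is 09:35–11:45, 12:25–16:20.
Complement within 10:30–15:30: 11:45–12:25.

11:45–12:25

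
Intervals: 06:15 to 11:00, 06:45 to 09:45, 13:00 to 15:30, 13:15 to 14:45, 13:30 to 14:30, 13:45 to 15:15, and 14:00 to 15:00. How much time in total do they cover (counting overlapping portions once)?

Merged: 06:15–11:00, 13:00–15:30.
Lengths: 4 h 45 min + 2 h 30 min = 7 h 15 min.

7 h 15 min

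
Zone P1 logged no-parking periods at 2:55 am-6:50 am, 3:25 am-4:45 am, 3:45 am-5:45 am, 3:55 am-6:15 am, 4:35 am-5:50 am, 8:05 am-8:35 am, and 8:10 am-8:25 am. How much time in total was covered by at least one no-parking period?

4 h 25 min

Merged: 2:55 am–6:50 am, 8:05 am–8:35 am.
Lengths: 3 h 55 min + 30 min = 4 h 25 min.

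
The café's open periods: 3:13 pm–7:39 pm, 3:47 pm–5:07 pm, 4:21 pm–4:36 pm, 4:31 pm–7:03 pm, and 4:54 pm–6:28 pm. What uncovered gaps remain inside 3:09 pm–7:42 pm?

3:09 pm–3:13 pm, 7:39 pm–7:42 pm

Covered (merged): 3:13 pm–7:39 pm.
Complement within 3:09 pm–7:42 pm: 3:09 pm–3:13 pm, 7:39 pm–7:42 pm.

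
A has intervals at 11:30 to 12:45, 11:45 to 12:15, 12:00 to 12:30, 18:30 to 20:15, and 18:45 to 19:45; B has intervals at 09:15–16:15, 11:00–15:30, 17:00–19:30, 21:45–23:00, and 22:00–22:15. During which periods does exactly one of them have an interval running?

First set merges to 11:30-12:45, 18:30-20:15.
Second set merges to 09:15-16:15, 17:00-19:30, 21:45-23:00.
A but not B: 19:30-20:15.
B but not A: 09:15-11:30, 12:45-16:15, 17:00-18:30, 21:45-23:00.
Combining gives A △ B.

09:15-11:30, 12:45-16:15, 17:00-18:30, 19:30-20:15, 21:45-23:00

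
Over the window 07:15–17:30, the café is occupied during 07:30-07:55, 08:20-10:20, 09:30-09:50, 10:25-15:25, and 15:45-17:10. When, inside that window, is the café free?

The merged coverage is 07:30–07:55, 08:20–10:20, 10:25–15:25, 15:45–17:10.
Uncovered inside 07:15–17:30: 07:15–07:30, 07:55–08:20, 10:20–10:25, 15:25–15:45, 17:10–17:30.

07:15–07:30, 07:55–08:20, 10:20–10:25, 15:25–15:45, 17:10–17:30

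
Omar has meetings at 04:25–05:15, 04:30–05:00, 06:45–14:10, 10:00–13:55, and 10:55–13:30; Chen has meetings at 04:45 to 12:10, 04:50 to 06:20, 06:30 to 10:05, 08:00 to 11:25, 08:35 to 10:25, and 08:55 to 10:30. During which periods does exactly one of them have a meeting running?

04:25-04:45, 05:15-06:45, 12:10-14:10

Merge the first list: 04:25-05:15, 06:45-14:10.
Merge the second list: 04:45-12:10.
A \ B = 04:25-04:45, 12:10-14:10.
B \ A = 05:15-06:45.
Union of the two gives the symmetric difference.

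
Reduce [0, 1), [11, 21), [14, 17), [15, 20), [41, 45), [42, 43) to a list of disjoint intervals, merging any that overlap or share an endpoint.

[0, 1) ∪ [11, 21) ∪ [41, 45)

[11, 21) is disjoint → start new block.
[14, 17) overlaps/touches [11, 21) → extend to [11, 21).
[15, 20) overlaps/touches [11, 21) → extend to [11, 21).
[41, 45) is disjoint → start new block.
[42, 43) overlaps/touches [41, 45) → extend to [41, 45).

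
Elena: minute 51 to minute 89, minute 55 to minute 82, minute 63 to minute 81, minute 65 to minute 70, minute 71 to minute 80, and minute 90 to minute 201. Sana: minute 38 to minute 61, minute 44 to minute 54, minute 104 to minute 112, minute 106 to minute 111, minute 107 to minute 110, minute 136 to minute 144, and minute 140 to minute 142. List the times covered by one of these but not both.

minute 38 to minute 51, minute 61 to minute 89, minute 90 to minute 104, minute 112 to minute 136, minute 144 to minute 201

A, merged: minute 51 to minute 89, minute 90 to minute 201.
B, merged: minute 38 to minute 61, minute 104 to minute 112, minute 136 to minute 144.
A \ B = minute 61 to minute 89, minute 90 to minute 104, minute 112 to minute 136, minute 144 to minute 201.
B \ A = minute 38 to minute 51.
Union of the two gives the symmetric difference.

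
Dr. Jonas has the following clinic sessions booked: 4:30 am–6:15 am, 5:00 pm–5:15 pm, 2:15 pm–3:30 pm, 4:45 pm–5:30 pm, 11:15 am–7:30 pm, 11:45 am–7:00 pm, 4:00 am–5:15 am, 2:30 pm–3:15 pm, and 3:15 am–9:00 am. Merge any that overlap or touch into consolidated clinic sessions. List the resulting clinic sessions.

Sort by start: 3:15 am–9:00 am, 4:00 am–5:15 am, 4:30 am–6:15 am, 11:15 am–7:30 pm, 11:45 am–7:00 pm, 2:15 pm–3:30 pm, 2:30 pm–3:15 pm, 4:45 pm–5:30 pm, 5:00 pm–5:15 pm.
4:00 am–5:15 am overlaps/touches 3:15 am–9:00 am → extend to 3:15 am–9:00 am.
4:30 am–6:15 am overlaps/touches 3:15 am–9:00 am → extend to 3:15 am–9:00 am.
11:15 am–7:30 pm is disjoint → start new block.
11:45 am–7:00 pm overlaps/touches 11:15 am–7:30 pm → extend to 11:15 am–7:30 pm.
2:15 pm–3:30 pm overlaps/touches 11:15 am–7:30 pm → extend to 11:15 am–7:30 pm.
2:30 pm–3:15 pm overlaps/touches 11:15 am–7:30 pm → extend to 11:15 am–7:30 pm.
4:45 pm–5:30 pm overlaps/touches 11:15 am–7:30 pm → extend to 11:15 am–7:30 pm.
5:00 pm–5:15 pm overlaps/touches 11:15 am–7:30 pm → extend to 11:15 am–7:30 pm.

3:15 am–9:00 am, 11:15 am–7:30 pm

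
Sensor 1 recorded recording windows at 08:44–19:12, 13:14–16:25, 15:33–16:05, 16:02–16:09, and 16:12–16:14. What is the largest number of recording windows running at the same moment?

At 16:02, 4 of the intervals are simultaneously active.
No point has more.

4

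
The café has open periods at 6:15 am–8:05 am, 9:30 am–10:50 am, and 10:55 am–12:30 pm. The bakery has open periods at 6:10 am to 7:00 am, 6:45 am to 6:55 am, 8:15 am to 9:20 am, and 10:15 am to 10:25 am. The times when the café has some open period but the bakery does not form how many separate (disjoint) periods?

Merge the second list: 6:10 am–7:00 am, 8:15 am–9:20 am, 10:15 am–10:25 am.
A \ B = 7:00 am–8:05 am, 9:30 am–10:15 am, 10:25 am–10:50 am, 10:55 am–12:30 pm.
That is 4 disjoint pieces.

4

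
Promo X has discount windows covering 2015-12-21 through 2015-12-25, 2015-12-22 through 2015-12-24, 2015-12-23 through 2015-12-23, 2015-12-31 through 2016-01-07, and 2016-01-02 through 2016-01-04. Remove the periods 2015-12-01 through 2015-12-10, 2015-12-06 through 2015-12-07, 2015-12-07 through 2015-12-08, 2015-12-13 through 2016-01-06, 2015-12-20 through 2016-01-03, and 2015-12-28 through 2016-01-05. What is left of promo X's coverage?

2016-01-07 through 2016-01-07

First set merges to 2015-12-21 through 2015-12-25, 2015-12-31 through 2016-01-07.
Second set merges to 2015-12-01 through 2015-12-10, 2015-12-13 through 2016-01-06.
2015-12-21 through 2015-12-25: fully covered by B → removed.
2015-12-31 through 2016-01-07 minus B → 2016-01-07 through 2016-01-07.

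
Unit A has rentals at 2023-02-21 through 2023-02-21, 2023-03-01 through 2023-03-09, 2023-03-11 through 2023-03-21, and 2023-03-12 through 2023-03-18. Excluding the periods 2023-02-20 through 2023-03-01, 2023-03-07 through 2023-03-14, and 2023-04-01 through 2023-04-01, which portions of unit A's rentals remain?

2023-03-02 through 2023-03-06, 2023-03-15 through 2023-03-21

First set merges to 2023-02-21 through 2023-02-21, 2023-03-01 through 2023-03-09, 2023-03-11 through 2023-03-21.
2023-02-21 through 2023-02-21: entirely removed.
2023-03-01 through 2023-03-09 \ B = 2023-03-02 through 2023-03-06.
2023-03-11 through 2023-03-21 \ B = 2023-03-15 through 2023-03-21.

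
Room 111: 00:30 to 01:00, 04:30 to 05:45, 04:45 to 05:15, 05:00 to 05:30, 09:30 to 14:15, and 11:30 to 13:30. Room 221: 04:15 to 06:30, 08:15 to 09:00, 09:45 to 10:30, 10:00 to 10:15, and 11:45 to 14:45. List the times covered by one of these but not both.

00:30–01:00, 04:15–04:30, 05:45–06:30, 08:15–09:00, 09:30–09:45, 10:30–11:45, 14:15–14:45

A, merged: 00:30–01:00, 04:30–05:45, 09:30–14:15.
B, merged: 04:15–06:30, 08:15–09:00, 09:45–10:30, 11:45–14:45.
Only in the first: 00:30–01:00, 09:30–09:45, 10:30–11:45.
Only in the second: 04:15–04:30, 05:45–06:30, 08:15–09:00, 14:15–14:45.
Together these are the periods covered by exactly one.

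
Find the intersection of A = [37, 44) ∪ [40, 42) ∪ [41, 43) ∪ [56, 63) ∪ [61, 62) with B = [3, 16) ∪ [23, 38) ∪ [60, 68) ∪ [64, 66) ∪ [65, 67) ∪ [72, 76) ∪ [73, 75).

Merge the first list: [37, 44), [56, 63).
Merge the second list: [3, 16), [23, 38), [60, 68), [72, 76).
[37, 44) ∩ B → [37, 38).
[56, 63) ∩ B → [60, 63).

[37, 38) ∪ [60, 63)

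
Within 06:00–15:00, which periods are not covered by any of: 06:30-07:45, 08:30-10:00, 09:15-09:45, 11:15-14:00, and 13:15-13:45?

06:00–06:30, 07:45–08:30, 10:00–11:15, 14:00–15:00

Covered (merged): 06:30–07:45, 08:30–10:00, 11:15–14:00.
Complement within 06:00–15:00: 06:00–06:30, 07:45–08:30, 10:00–11:15, 14:00–15:00.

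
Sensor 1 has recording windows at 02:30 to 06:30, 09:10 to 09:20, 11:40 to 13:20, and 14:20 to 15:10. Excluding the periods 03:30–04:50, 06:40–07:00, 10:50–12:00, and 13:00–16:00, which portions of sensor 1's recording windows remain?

02:30-06:30 minus B → 02:30-03:30, 04:50-06:30.
09:10-09:20: no B overlap → unchanged.
11:40-13:20 minus B → 12:00-13:00.
14:20-15:10: fully covered by B → removed.

02:30-03:30, 04:50-06:30, 09:10-09:20, 12:00-13:00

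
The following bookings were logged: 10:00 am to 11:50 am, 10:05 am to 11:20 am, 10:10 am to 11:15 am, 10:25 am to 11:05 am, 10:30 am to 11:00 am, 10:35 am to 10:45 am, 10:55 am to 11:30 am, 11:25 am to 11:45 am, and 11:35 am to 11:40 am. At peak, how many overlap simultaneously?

6

At 10:35 am, 6 of the intervals are simultaneously active.
No point has more.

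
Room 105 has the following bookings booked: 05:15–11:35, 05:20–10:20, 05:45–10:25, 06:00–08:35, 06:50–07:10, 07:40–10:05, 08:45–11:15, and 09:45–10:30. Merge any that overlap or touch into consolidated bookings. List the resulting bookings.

05:15–11:35

05:20–10:20 overlaps/touches 05:15–11:35 → extend to 05:15–11:35.
05:45–10:25 overlaps/touches 05:15–11:35 → extend to 05:15–11:35.
06:00–08:35 overlaps/touches 05:15–11:35 → extend to 05:15–11:35.
06:50–07:10 overlaps/touches 05:15–11:35 → extend to 05:15–11:35.
07:40–10:05 overlaps/touches 05:15–11:35 → extend to 05:15–11:35.
08:45–11:15 overlaps/touches 05:15–11:35 → extend to 05:15–11:35.
09:45–10:30 overlaps/touches 05:15–11:35 → extend to 05:15–11:35.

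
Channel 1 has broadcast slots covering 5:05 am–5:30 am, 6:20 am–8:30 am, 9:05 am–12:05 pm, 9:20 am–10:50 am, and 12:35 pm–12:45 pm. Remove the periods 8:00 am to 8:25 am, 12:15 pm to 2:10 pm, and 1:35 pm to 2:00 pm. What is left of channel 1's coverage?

5:05 am–5:30 am, 6:20 am–8:00 am, 8:25 am–8:30 am, 9:05 am–12:05 pm

First set merges to 5:05 am–5:30 am, 6:20 am–8:30 am, 9:05 am–12:05 pm, 12:35 pm–12:45 pm.
Second set merges to 8:00 am–8:25 am, 12:15 pm–2:10 pm.
5:05 am–5:30 am: no B overlap → unchanged.
6:20 am–8:30 am minus B → 6:20 am–8:00 am, 8:25 am–8:30 am.
9:05 am–12:05 pm: no B overlap → unchanged.
12:35 pm–12:45 pm: fully covered by B → removed.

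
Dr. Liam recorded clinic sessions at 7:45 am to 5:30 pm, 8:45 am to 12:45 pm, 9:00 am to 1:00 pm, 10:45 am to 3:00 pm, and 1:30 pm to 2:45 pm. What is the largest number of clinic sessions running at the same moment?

4

Walk the sorted start/end points keeping a running depth.
The depth first hits 4 at 10:45 am.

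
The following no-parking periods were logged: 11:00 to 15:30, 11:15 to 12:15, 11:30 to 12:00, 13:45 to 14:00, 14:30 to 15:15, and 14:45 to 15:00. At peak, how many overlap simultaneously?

At 11:30, 3 of the intervals are simultaneously active.
No point has more.

3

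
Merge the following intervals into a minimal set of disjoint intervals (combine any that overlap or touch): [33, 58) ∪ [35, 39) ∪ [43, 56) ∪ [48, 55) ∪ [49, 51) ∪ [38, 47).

Sort by start: [33, 58), [35, 39), [38, 47), [43, 56), [48, 55), [49, 51).
[35, 39) overlaps/touches [33, 58) → extend to [33, 58).
[38, 47) overlaps/touches [33, 58) → extend to [33, 58).
[43, 56) overlaps/touches [33, 58) → extend to [33, 58).
[48, 55) overlaps/touches [33, 58) → extend to [33, 58).
[49, 51) overlaps/touches [33, 58) → extend to [33, 58).

[33, 58)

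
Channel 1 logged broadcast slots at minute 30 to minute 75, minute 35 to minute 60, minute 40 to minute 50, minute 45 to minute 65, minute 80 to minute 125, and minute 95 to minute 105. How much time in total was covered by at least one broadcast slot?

Merged: minute 30 to minute 75, minute 80 to minute 125.
Lengths: 45 minutes + 45 minutes = 90 minutes.

90 minutes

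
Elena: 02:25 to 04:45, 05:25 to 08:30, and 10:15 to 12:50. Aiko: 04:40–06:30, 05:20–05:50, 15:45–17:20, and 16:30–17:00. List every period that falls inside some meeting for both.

04:40-04:45, 05:25-06:30

Merge the second list: 04:40-06:30, 15:45-17:20.
02:25-04:45 overlaps B on 04:40-04:45.
05:25-08:30 overlaps B on 05:25-06:30.
10:15-12:50 falls entirely outside B.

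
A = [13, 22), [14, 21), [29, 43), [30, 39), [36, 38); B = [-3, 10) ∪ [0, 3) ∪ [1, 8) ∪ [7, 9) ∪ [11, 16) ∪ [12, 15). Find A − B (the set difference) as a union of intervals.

[16, 22) ∪ [29, 43)

Merge the first list: [13, 22), [29, 43).
Merge the second list: [-3, 10), [11, 16).
[13, 22) minus B → [16, 22).
[29, 43): no B overlap → unchanged.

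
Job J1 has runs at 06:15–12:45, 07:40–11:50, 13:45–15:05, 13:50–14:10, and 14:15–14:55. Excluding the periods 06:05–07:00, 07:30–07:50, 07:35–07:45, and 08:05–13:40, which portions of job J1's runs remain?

07:00-07:30, 07:50-08:05, 13:45-15:05

A, merged: 06:15-12:45, 13:45-15:05.
B, merged: 06:05-07:00, 07:30-07:50, 08:05-13:40.
06:15-12:45 minus B → 07:00-07:30, 07:50-08:05.
13:45-15:05: no B overlap → unchanged.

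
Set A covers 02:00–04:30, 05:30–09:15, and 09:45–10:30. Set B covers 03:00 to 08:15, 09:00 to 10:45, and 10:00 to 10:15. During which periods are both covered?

B, merged: 03:00–08:15, 09:00–10:45.
02:00–04:30 meets the second set on 03:00–04:30.
05:30–09:15 meets the second set on 05:30–08:15, 09:00–09:15.
09:45–10:30 meets the second set on 09:45–10:30.

03:00–04:30, 05:30–08:15, 09:00–09:15, 09:45–10:30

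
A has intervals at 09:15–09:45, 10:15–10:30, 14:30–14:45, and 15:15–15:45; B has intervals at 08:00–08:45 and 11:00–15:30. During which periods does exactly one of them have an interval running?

A but not B: 09:15–09:45, 10:15–10:30, 15:30–15:45.
B but not A: 08:00–08:45, 11:00–14:30, 14:45–15:15.
Combining gives A △ B.

08:00–08:45, 09:15–09:45, 10:15–10:30, 11:00–14:30, 14:45–15:15, 15:30–15:45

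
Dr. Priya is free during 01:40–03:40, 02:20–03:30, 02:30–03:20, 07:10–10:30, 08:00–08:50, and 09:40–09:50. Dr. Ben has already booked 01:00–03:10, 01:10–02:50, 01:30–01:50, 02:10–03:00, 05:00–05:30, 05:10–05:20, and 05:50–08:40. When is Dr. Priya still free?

A, merged: 01:40–03:40, 07:10–10:30.
B, merged: 01:00–03:10, 05:00–05:30, 05:50–08:40.
01:40–03:40 minus B → 03:10–03:40.
07:10–10:30 minus B → 08:40–10:30.

03:10–03:40, 08:40–10:30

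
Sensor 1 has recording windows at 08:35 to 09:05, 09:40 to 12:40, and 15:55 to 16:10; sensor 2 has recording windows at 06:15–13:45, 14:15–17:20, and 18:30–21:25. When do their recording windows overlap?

08:35-09:05 overlaps B on 08:35-09:05.
09:40-12:40 overlaps B on 09:40-12:40.
15:55-16:10 overlaps B on 15:55-16:10.

08:35-09:05, 09:40-12:40, 15:55-16:10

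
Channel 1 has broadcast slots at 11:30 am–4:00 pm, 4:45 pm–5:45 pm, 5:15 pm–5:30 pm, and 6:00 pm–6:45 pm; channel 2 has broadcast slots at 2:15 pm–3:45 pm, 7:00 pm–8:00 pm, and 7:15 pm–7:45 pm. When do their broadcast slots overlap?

2:15 pm–3:45 pm

First set merges to 11:30 am–4:00 pm, 4:45 pm–5:45 pm, 6:00 pm–6:45 pm.
Second set merges to 2:15 pm–3:45 pm, 7:00 pm–8:00 pm.
11:30 am–4:00 pm ∩ B → 2:15 pm–3:45 pm.
4:45 pm–5:45 pm meets no B interval.
6:00 pm–6:45 pm meets no B interval.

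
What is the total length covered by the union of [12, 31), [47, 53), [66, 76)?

Merged: [12, 31), [47, 53), [66, 76).
Lengths: 19 + 6 + 10 = 35.

35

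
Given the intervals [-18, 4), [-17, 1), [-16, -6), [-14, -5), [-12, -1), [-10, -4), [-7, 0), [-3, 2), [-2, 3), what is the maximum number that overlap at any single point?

Walk the sorted start/end points keeping a running depth.
The depth first hits 7 at -7.

7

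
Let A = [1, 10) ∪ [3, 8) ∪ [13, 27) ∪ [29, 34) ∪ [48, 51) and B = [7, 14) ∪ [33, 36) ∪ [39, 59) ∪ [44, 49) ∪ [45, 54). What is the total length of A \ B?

23

First set merges to [1, 10), [13, 27), [29, 34), [48, 51).
Second set merges to [7, 14), [33, 36), [39, 59).
A \ B = [1, 7), [14, 27), [29, 33).
Total: 6 + 13 + 4 = 23.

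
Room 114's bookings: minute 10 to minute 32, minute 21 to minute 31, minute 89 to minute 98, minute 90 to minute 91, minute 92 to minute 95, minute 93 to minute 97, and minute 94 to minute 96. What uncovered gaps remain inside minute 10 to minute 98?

minute 32 to minute 89

The merged coverage is minute 10 to minute 32, minute 89 to minute 98.
Uncovered inside minute 10 to minute 98: minute 32 to minute 89.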